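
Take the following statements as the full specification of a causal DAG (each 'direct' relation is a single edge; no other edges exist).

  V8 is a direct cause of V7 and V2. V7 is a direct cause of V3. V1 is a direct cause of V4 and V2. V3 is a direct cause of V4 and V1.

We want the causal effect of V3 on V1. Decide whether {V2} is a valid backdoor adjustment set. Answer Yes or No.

Backdoor paths from V3 to V1 (paths whose first edge points into V3):
  P1: V3 <- V7 <- V8 -> V2 <- V1
Condition 1 (no descendant of V3 in the set): FAILS — V2 is a descendant of V3.
Condition 2 (every backdoor path blocked by {V2}):
  P1: open — collider(s) V2 are conditioned on (or have a conditioned descendant) and no non-collider on the path is in the set.
{V2} does not satisfy the backdoor criterion.

No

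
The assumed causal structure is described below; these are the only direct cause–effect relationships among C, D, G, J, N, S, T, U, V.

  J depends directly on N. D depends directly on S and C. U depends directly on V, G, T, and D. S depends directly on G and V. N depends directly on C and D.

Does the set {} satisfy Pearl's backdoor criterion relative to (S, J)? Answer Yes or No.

Yes

Backdoor paths from S to J (paths whose first edge points into S):
  P1: S <- G -> U <- D <- C -> N -> J
  P2: S <- G -> U <- D -> N -> J
  P3: S <- V -> U <- D <- C -> N -> J
  P4: S <- V -> U <- D -> N -> J
Condition 1 (no descendant of S in the set): holds — descendants of S are {D, J, N, U}; none are in {}.
Condition 2 (every backdoor path blocked by {}):
  P1: blocked at collider U (neither it nor any descendant is in the conditioning set).
  P2: blocked at collider U (neither it nor any descendant is in the conditioning set).
  P3: blocked at collider U (neither it nor any descendant is in the conditioning set).
  P4: blocked at collider U (neither it nor any descendant is in the conditioning set).
{} satisfies the backdoor criterion.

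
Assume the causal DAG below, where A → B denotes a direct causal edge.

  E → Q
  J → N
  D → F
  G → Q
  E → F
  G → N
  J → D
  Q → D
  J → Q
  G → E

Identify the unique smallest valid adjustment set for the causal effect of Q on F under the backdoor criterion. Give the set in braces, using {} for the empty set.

{E, J}

Variables eligible for adjustment (non-descendants of Q, excluding Q and F): {E, G, J, N}.
Backdoor paths from Q to F:
  P1: Q <- G -> E -> F
  P2: Q <- G -> N <- J -> D -> F
  P3: Q <- E <- G -> N <- J -> D -> F
  P4: Q <- E -> F
  P5: Q <- J -> N <- G -> E -> F
  P6: Q <- J -> D -> F
The empty set is not sufficient: P1 (Q <- G -> E -> F) has no collider blocking it and no conditioned non-collider, so it is open.
Try {E, J}:
  P1: blocked at chain node E ∈ conditioning set.
  P2: blocked at collider N (neither it nor any descendant is in the conditioning set).
  P3: blocked at chain node E ∈ conditioning set.
  P4: blocked at fork node E ∈ conditioning set.
  P5: blocked at fork node J ∈ conditioning set.
  P6: blocked at fork node J ∈ conditioning set.
{E, J} contains no descendant of Q and blocks every backdoor path.
Every element of {E, J} is needed (dropping E leaves P1 open; dropping J leaves P6 open), so no proper subset is valid.
Among all size-2 subsets of the eligible variables, only {E, J} blocks every backdoor path, so it is the unique smallest valid adjustment set.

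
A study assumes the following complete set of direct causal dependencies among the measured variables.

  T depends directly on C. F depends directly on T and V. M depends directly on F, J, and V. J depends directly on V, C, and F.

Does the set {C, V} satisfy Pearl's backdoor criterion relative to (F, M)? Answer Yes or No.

Yes

Backdoor paths from F to M (paths whose first edge points into F):
  P1: F <- T <- C -> J <- V -> M
  P2: F <- T <- C -> J -> M
  P3: F <- V -> J -> M
  P4: F <- V -> M
Condition 1 (no descendant of F in the set): holds — descendants of F are {J, M}; none are in {C, V}.
Condition 2 (every backdoor path blocked by {C, V}):
  P1: blocked at fork node C ∈ conditioning set.
  P2: blocked at fork node C ∈ conditioning set.
  P3: blocked at fork node V ∈ conditioning set.
  P4: blocked at fork node V ∈ conditioning set.
{C, V} satisfies the backdoor criterion.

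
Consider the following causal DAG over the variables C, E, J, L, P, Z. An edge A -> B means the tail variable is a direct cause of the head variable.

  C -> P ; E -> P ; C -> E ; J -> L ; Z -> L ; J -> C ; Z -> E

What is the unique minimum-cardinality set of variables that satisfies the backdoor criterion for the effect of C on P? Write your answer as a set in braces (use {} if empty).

Variables eligible for adjustment (non-descendants of C, excluding C and P): {J, L, Z}.
Backdoor paths from C to P:
  P1: C <- J -> L <- Z -> E -> P
Each backdoor path contains an unconditioned collider, so every path is already blocked with the empty conditioning set:
  P1: blocked at collider L (neither it nor any descendant is in the conditioning set).
The empty set is therefore the unique smallest valid set.

{}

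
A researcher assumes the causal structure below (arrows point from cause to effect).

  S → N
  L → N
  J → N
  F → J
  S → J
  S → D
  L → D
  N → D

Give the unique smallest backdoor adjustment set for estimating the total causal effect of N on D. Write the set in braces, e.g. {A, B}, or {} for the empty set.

Variables eligible for adjustment (non-descendants of N, excluding N and D): {F, J, L, S}.
Backdoor paths from N to D:
  P1: N <- S -> D
  P2: N <- J <- S -> D
  P3: N <- L -> D
The empty set is not sufficient: P1 (N <- S -> D) has no collider blocking it and no conditioned non-collider, so it is open.
Try {L, S}:
  P1: blocked at fork node S ∈ conditioning set.
  P2: blocked at fork node S ∈ conditioning set.
  P3: blocked at fork node L ∈ conditioning set.
{L, S} contains no descendant of N and blocks every backdoor path.
Every element of {L, S} is needed (dropping L leaves P3 open; dropping S leaves P1 open), so no proper subset is valid.
Among all size-2 subsets of the eligible variables, only {L, S} blocks every backdoor path, so it is the unique smallest valid adjustment set.

{L, S}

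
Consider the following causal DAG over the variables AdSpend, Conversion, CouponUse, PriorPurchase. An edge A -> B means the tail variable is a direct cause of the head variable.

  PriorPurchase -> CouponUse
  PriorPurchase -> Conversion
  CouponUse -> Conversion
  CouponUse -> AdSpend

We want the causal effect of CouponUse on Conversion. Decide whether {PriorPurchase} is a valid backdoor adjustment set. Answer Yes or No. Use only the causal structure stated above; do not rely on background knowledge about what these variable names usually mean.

Yes

Backdoor paths from CouponUse to Conversion (paths whose first edge points into CouponUse):
  P1: CouponUse <- PriorPurchase -> Conversion
Condition 1 (no descendant of CouponUse in the set): holds — descendants of CouponUse are {AdSpend, Conversion}; none are in {PriorPurchase}.
Condition 2 (every backdoor path blocked by {PriorPurchase}):
  P1: blocked at fork node PriorPurchase ∈ conditioning set.
{PriorPurchase} satisfies the backdoor criterion.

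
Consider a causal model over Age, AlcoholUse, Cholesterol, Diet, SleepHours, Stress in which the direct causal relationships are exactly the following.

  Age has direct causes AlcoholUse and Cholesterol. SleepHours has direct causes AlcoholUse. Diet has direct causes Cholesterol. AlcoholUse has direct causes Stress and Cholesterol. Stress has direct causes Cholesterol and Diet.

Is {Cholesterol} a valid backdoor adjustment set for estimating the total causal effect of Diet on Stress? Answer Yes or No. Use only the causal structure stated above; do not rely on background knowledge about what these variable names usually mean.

Backdoor paths from Diet to Stress (paths whose first edge points into Diet):
  P1: Diet <- Cholesterol -> Stress
  P2: Diet <- Cholesterol -> AlcoholUse <- Stress
  P3: Diet <- Cholesterol -> Age <- AlcoholUse <- Stress
Condition 1 (no descendant of Diet in the set): holds — descendants of Diet are {Age, AlcoholUse, SleepHours, Stress}; none are in {Cholesterol}.
Condition 2 (every backdoor path blocked by {Cholesterol}):
  P1: blocked at fork node Cholesterol ∈ conditioning set.
  P2: blocked at fork node Cholesterol ∈ conditioning set.
  P3: blocked at fork node Cholesterol ∈ conditioning set.
{Cholesterol} satisfies the backdoor criterion.

Yes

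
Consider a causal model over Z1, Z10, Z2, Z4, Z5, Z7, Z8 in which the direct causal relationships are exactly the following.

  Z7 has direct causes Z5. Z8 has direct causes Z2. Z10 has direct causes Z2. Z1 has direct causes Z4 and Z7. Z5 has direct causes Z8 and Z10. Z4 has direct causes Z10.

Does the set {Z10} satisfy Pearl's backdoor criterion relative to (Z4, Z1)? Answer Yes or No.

Yes

Backdoor paths from Z4 to Z1 (paths whose first edge points into Z4):
  P1: Z4 <- Z10 <- Z2 -> Z8 -> Z5 -> Z7 -> Z1
  P2: Z4 <- Z10 -> Z5 -> Z7 -> Z1
Condition 1 (no descendant of Z4 in the set): holds — descendants of Z4 are {Z1}; none are in {Z10}.
Condition 2 (every backdoor path blocked by {Z10}):
  P1: blocked at chain node Z10 ∈ conditioning set.
  P2: blocked at fork node Z10 ∈ conditioning set.
{Z10} satisfies the backdoor criterion.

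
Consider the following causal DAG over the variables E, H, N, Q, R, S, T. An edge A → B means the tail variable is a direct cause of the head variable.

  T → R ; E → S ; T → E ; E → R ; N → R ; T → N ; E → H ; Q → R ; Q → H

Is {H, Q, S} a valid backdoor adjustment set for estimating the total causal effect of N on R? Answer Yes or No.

No

Backdoor paths from N to R (paths whose first edge points into N):
  P1: N <- T -> E -> R
  P2: N <- T -> E -> H <- Q -> R
  P3: N <- T -> R
Condition 1 (no descendant of N in the set): holds — descendants of N are {R}; none are in {H, Q, S}.
Condition 2 (every backdoor path blocked by {H, Q, S}):
  P1: open — no interior node is in the conditioning set.
  P2: blocked at fork node Q ∈ conditioning set.
  P3: open — no interior node is in the conditioning set.
{H, Q, S} does not satisfy the backdoor criterion.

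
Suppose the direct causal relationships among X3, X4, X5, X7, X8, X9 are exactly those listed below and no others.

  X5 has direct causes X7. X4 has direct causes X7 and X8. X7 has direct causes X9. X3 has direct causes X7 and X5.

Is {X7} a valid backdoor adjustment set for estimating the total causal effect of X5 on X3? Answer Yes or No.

Backdoor paths from X5 to X3 (paths whose first edge points into X5):
  P1: X5 <- X7 -> X3
Condition 1 (no descendant of X5 in the set): holds — descendants of X5 are {X3}; none are in {X7}.
Condition 2 (every backdoor path blocked by {X7}):
  P1: blocked at fork node X7 ∈ conditioning set.
{X7} satisfies the backdoor criterion.

Yes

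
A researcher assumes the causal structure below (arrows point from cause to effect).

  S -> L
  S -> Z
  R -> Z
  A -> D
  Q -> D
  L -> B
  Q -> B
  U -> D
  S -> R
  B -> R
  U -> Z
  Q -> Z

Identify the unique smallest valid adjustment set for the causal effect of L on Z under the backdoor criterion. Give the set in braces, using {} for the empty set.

{S}

Variables eligible for adjustment (non-descendants of L, excluding L and Z): {A, D, Q, S, U}.
Backdoor paths from L to Z:
  P1: L <- S -> R <- B <- Q -> D <- U -> Z
  P2: L <- S -> R <- B <- Q -> Z
  P3: L <- S -> R -> Z
  P4: L <- S -> Z
The empty set is not sufficient: P3 (L <- S -> R -> Z) has no collider blocking it and no conditioned non-collider, so it is open.
Try {S}:
  P1: blocked at fork node S ∈ conditioning set.
  P2: blocked at fork node S ∈ conditioning set.
  P3: blocked at fork node S ∈ conditioning set.
  P4: blocked at fork node S ∈ conditioning set.
{S} contains no descendant of L and blocks every backdoor path.
No other singleton works — e.g. {Q} leaves P3 open — so {S} is the unique smallest valid adjustment set.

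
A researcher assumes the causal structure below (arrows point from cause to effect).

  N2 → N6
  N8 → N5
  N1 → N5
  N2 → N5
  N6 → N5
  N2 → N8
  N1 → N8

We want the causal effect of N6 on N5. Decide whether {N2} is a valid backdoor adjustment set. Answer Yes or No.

Backdoor paths from N6 to N5 (paths whose first edge points into N6):
  P1: N6 <- N2 -> N8 <- N1 -> N5
  P2: N6 <- N2 -> N8 -> N5
  P3: N6 <- N2 -> N5
Condition 1 (no descendant of N6 in the set): holds — descendants of N6 are {N5}; none are in {N2}.
Condition 2 (every backdoor path blocked by {N2}):
  P1: blocked at fork node N2 ∈ conditioning set.
  P2: blocked at fork node N2 ∈ conditioning set.
  P3: blocked at fork node N2 ∈ conditioning set.
{N2} satisfies the backdoor criterion.

Yes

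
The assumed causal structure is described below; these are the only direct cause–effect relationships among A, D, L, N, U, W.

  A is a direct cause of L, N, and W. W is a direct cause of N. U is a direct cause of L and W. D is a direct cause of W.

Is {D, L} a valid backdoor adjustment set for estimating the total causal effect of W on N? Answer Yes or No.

Backdoor paths from W to N (paths whose first edge points into W):
  P1: W <- A -> N
  P2: W <- U -> L <- A -> N
Condition 1 (no descendant of W in the set): holds — descendants of W are {N}; none are in {D, L}.
Condition 2 (every backdoor path blocked by {D, L}):
  P1: open — no interior node is in the conditioning set.
  P2: open — collider(s) L are conditioned on (or have a conditioned descendant) and no non-collider on the path is in the set.
{D, L} does not satisfy the backdoor criterion.

No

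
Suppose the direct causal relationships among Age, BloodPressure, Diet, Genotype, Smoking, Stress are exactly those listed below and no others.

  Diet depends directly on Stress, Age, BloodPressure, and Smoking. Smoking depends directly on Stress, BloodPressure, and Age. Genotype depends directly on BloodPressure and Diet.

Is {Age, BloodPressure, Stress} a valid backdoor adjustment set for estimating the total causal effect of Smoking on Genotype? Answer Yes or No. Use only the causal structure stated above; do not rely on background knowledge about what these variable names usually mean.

Backdoor paths from Smoking to Genotype (paths whose first edge points into Smoking):
  P1: Smoking <- BloodPressure -> Diet -> Genotype
  P2: Smoking <- BloodPressure -> Genotype
  P3: Smoking <- Age -> Diet <- BloodPressure -> Genotype
  P4: Smoking <- Age -> Diet -> Genotype
  P5: Smoking <- Stress -> Diet <- BloodPressure -> Genotype
  P6: Smoking <- Stress -> Diet -> Genotype
Condition 1 (no descendant of Smoking in the set): holds — descendants of Smoking are {Diet, Genotype}; none are in {Age, BloodPressure, Stress}.
Condition 2 (every backdoor path blocked by {Age, BloodPressure, Stress}):
  P1: blocked at fork node BloodPressure ∈ conditioning set.
  P2: blocked at fork node BloodPressure ∈ conditioning set.
  P3: blocked at fork node Age ∈ conditioning set.
  P4: blocked at fork node Age ∈ conditioning set.
  P5: blocked at fork node Stress ∈ conditioning set.
  P6: blocked at fork node Stress ∈ conditioning set.
{Age, BloodPressure, Stress} satisfies the backdoor criterion.

Yes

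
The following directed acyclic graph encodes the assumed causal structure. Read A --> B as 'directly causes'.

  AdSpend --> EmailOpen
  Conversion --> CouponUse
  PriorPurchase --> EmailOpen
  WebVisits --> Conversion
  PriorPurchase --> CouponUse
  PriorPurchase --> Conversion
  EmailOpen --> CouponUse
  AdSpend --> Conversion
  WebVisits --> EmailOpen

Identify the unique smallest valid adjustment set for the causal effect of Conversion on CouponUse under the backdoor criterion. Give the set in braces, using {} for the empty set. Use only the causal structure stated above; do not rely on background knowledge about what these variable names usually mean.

{EmailOpen, PriorPurchase}

Variables eligible for adjustment (non-descendants of Conversion, excluding Conversion and CouponUse): {AdSpend, EmailOpen, PriorPurchase, WebVisits}.
Backdoor paths from Conversion to CouponUse:
  P1: Conversion <- AdSpend -> EmailOpen <- PriorPurchase -> CouponUse
  P2: Conversion <- AdSpend -> EmailOpen -> CouponUse
  P3: Conversion <- WebVisits -> EmailOpen <- PriorPurchase -> CouponUse
  P4: Conversion <- WebVisits -> EmailOpen -> CouponUse
  P5: Conversion <- PriorPurchase -> EmailOpen -> CouponUse
  P6: Conversion <- PriorPurchase -> CouponUse
The empty set is not sufficient: P2 (Conversion <- AdSpend -> EmailOpen -> CouponUse) has no collider blocking it and no conditioned non-collider, so it is open.
Try {EmailOpen, PriorPurchase}:
  P1: blocked at fork node PriorPurchase ∈ conditioning set.
  P2: blocked at chain node EmailOpen ∈ conditioning set.
  P3: blocked at fork node PriorPurchase ∈ conditioning set.
  P4: blocked at chain node EmailOpen ∈ conditioning set.
  P5: blocked at fork node PriorPurchase ∈ conditioning set.
  P6: blocked at fork node PriorPurchase ∈ conditioning set.
{EmailOpen, PriorPurchase} contains no descendant of Conversion and blocks every backdoor path.
Every element of {EmailOpen, PriorPurchase} is needed (dropping EmailOpen leaves P2 open; dropping PriorPurchase leaves P1 open), so no proper subset is valid.
Among all size-2 subsets of the eligible variables, only {EmailOpen, PriorPurchase} blocks every backdoor path, so it is the unique smallest valid adjustment set.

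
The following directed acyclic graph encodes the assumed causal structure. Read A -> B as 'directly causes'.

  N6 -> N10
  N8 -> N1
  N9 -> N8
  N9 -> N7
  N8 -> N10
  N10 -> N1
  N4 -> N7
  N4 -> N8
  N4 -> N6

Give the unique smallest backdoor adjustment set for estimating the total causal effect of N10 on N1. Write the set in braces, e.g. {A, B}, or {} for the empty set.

Variables eligible for adjustment (non-descendants of N10, excluding N10 and N1): {N4, N6, N7, N8, N9}.
Backdoor paths from N10 to N1:
  P1: N10 <- N8 -> N1
  P2: N10 <- N6 <- N4 -> N8 -> N1
  P3: N10 <- N6 <- N4 -> N7 <- N9 -> N8 -> N1
The empty set is not sufficient: P1 (N10 <- N8 -> N1) has no collider blocking it and no conditioned non-collider, so it is open.
Try {N8}:
  P1: blocked at fork node N8 ∈ conditioning set.
  P2: blocked at chain node N8 ∈ conditioning set.
  P3: blocked at collider N7 (neither it nor any descendant is in the conditioning set).
{N8} contains no descendant of N10 and blocks every backdoor path.
No other singleton works — e.g. {N4} leaves P1 open — so {N8} is the unique smallest valid adjustment set.

{N8}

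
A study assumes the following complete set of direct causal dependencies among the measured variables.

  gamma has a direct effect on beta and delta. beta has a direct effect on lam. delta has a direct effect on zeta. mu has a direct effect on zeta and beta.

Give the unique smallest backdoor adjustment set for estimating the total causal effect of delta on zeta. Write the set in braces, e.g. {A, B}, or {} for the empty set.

{}

Variables eligible for adjustment (non-descendants of delta, excluding delta and zeta): {beta, gamma, lam, mu}.
Backdoor paths from delta to zeta:
  P1: delta <- gamma -> beta <- mu -> zeta
Each backdoor path contains an unconditioned collider, so every path is already blocked with the empty conditioning set:
  P1: blocked at collider beta (neither it nor any descendant is in the conditioning set).
The empty set is therefore the unique smallest valid set.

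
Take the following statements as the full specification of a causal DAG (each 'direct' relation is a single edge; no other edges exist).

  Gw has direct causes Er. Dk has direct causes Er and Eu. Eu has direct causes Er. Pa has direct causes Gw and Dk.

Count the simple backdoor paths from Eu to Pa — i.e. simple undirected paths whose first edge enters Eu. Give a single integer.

2

A backdoor path from Eu to Pa is any simple undirected path whose first edge points into Eu (i.e. leaves Eu via a parent).
Parents of Eu: {Er}.
Enumerating:
  P1: Eu <- Er -> Dk -> Pa
  P2: Eu <- Er -> Gw -> Pa
That exhausts the simple backdoor paths. Count: 2.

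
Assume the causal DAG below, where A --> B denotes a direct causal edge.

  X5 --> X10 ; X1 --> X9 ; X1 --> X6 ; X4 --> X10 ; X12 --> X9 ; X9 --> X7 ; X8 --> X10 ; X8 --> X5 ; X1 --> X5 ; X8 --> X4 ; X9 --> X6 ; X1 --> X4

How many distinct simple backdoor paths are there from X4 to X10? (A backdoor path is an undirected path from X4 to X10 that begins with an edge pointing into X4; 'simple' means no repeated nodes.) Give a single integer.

4

A backdoor path from X4 to X10 is any simple undirected path whose first edge points into X4 (i.e. leaves X4 via a parent).
Parents of X4: {X1, X8}.
Enumerating:
  P1: X4 <- X8 -> X5 -> X10
  P2: X4 <- X8 -> X10
  P3: X4 <- X1 -> X5 <- X8 -> X10
  P4: X4 <- X1 -> X5 -> X10
That exhausts the simple backdoor paths. Count: 4.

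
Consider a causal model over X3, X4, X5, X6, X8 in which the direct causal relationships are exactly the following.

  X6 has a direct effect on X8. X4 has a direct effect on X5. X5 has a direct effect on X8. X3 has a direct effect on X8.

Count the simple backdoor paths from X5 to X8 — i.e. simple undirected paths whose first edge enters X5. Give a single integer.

A backdoor path from X5 to X8 is any simple undirected path whose first edge points into X5 (i.e. leaves X5 via a parent).
Parents of X5: {X4}.
No simple path from any parent of X5 reaches X8 without revisiting X5, so there are no backdoor paths.

0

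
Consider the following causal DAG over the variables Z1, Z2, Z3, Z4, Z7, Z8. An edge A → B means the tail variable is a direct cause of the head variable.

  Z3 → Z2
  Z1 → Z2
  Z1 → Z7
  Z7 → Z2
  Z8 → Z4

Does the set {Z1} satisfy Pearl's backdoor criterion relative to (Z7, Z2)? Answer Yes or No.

Yes

Backdoor paths from Z7 to Z2 (paths whose first edge points into Z7):
  P1: Z7 <- Z1 -> Z2
Condition 1 (no descendant of Z7 in the set): holds — descendants of Z7 are {Z2}; none are in {Z1}.
Condition 2 (every backdoor path blocked by {Z1}):
  P1: blocked at fork node Z1 ∈ conditioning set.
{Z1} satisfies the backdoor criterion.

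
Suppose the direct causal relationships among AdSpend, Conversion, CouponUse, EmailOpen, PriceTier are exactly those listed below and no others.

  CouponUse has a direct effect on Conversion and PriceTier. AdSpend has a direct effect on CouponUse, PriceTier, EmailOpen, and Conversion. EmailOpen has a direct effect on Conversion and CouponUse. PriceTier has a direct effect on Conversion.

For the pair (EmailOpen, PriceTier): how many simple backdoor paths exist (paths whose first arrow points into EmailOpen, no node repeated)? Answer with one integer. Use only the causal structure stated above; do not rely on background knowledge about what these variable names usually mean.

A backdoor path from EmailOpen to PriceTier is any simple undirected path whose first edge points into EmailOpen (i.e. leaves EmailOpen via a parent).
Parents of EmailOpen: {AdSpend}.
Enumerating:
  P1: EmailOpen <- AdSpend -> CouponUse -> PriceTier
  P2: EmailOpen <- AdSpend -> CouponUse -> Conversion <- PriceTier
  P3: EmailOpen <- AdSpend -> PriceTier
  P4: EmailOpen <- AdSpend -> Conversion <- CouponUse -> PriceTier
  P5: EmailOpen <- AdSpend -> Conversion <- PriceTier
That exhausts the simple backdoor paths. Count: 5.

5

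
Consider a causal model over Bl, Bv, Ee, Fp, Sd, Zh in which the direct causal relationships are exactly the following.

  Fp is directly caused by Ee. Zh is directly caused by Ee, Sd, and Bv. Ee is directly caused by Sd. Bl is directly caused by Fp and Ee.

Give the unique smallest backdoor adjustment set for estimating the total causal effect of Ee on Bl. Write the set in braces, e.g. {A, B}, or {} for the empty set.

Variables eligible for adjustment (non-descendants of Ee, excluding Ee and Bl): {Bv, Sd}.
Backdoor paths from Ee to Bl:
  (none)
With no backdoor paths the empty set already satisfies the criterion, and it is trivially minimal.

{}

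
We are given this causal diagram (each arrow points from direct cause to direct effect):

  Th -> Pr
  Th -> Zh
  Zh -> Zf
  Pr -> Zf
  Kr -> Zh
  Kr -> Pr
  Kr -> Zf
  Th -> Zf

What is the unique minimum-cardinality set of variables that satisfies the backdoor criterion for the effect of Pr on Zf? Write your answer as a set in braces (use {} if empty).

Variables eligible for adjustment (non-descendants of Pr, excluding Pr and Zf): {Kr, Th, Zh}.
Backdoor paths from Pr to Zf:
  P1: Pr <- Kr -> Zh <- Th -> Zf
  P2: Pr <- Kr -> Zh -> Zf
  P3: Pr <- Kr -> Zf
  P4: Pr <- Th -> Zh <- Kr -> Zf
  P5: Pr <- Th -> Zh -> Zf
  P6: Pr <- Th -> Zf
The empty set is not sufficient: P2 (Pr <- Kr -> Zh -> Zf) has no collider blocking it and no conditioned non-collider, so it is open.
Try {Kr, Th}:
  P1: blocked at fork node Kr ∈ conditioning set.
  P2: blocked at fork node Kr ∈ conditioning set.
  P3: blocked at fork node Kr ∈ conditioning set.
  P4: blocked at fork node Th ∈ conditioning set.
  P5: blocked at fork node Th ∈ conditioning set.
  P6: blocked at fork node Th ∈ conditioning set.
{Kr, Th} contains no descendant of Pr and blocks every backdoor path.
Every element of {Kr, Th} is needed (dropping Kr leaves P2 open; dropping Th leaves P5 open), so no proper subset is valid.
Among all size-2 subsets of the eligible variables, only {Kr, Th} blocks every backdoor path, so it is the unique smallest valid adjustment set.

{Kr, Th}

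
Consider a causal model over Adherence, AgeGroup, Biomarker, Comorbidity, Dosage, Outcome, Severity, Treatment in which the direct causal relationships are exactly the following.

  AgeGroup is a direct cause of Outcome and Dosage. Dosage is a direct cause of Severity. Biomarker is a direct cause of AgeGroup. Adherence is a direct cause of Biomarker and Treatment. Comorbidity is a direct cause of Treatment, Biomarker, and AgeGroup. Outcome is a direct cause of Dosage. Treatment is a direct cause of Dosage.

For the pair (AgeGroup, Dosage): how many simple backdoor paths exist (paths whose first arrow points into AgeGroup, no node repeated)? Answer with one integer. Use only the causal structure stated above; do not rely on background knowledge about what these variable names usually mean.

A backdoor path from AgeGroup to Dosage is any simple undirected path whose first edge points into AgeGroup (i.e. leaves AgeGroup via a parent).
Parents of AgeGroup: {Biomarker, Comorbidity}.
Enumerating:
  P1: AgeGroup <- Comorbidity -> Biomarker <- Adherence -> Treatment -> Dosage
  P2: AgeGroup <- Comorbidity -> Treatment -> Dosage
  P3: AgeGroup <- Biomarker <- Adherence -> Treatment -> Dosage
  P4: AgeGroup <- Biomarker <- Comorbidity -> Treatment -> Dosage
That exhausts the simple backdoor paths. Count: 4.

4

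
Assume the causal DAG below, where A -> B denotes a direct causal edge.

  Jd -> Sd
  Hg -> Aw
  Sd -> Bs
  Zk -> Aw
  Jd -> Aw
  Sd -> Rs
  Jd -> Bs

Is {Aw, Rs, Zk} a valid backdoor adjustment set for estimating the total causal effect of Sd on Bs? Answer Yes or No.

No

Backdoor paths from Sd to Bs (paths whose first edge points into Sd):
  P1: Sd <- Jd -> Bs
Condition 1 (no descendant of Sd in the set): FAILS — Rs is a descendant of Sd.
Condition 2 (every backdoor path blocked by {Aw, Rs, Zk}):
  P1: open — no interior node is in the conditioning set.
{Aw, Rs, Zk} does not satisfy the backdoor criterion.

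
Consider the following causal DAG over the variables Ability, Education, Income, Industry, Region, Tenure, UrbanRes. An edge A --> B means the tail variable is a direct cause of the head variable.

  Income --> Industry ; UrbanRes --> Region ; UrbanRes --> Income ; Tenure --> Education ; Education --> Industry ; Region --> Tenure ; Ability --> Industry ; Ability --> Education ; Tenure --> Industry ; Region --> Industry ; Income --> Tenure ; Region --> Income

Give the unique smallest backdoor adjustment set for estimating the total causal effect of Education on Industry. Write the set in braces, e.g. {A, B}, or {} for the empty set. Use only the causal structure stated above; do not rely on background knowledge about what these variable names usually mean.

Variables eligible for adjustment (non-descendants of Education, excluding Education and Industry): {Ability, Income, Region, Tenure, UrbanRes}.
Backdoor paths from Education to Industry:
  P1: Education <- Ability -> Industry
  P2: Education <- Tenure <- Region <- UrbanRes -> Income -> Industry
  P3: Education <- Tenure <- Region -> Income -> Industry
  P4: Education <- Tenure <- Region -> Industry
  P5: Education <- Tenure <- Income <- UrbanRes -> Region -> Industry
  P6: Education <- Tenure <- Income <- Region -> Industry
  P7: Education <- Tenure <- Income -> Industry
  P8: Education <- Tenure -> Industry
The empty set is not sufficient: P1 (Education <- Ability -> Industry) has no collider blocking it and no conditioned non-collider, so it is open.
Try {Ability, Tenure}:
  P1: blocked at fork node Ability ∈ conditioning set.
  P2: blocked at chain node Tenure ∈ conditioning set.
  P3: blocked at chain node Tenure ∈ conditioning set.
  P4: blocked at chain node Tenure ∈ conditioning set.
  P5: blocked at chain node Tenure ∈ conditioning set.
  P6: blocked at chain node Tenure ∈ conditioning set.
  P7: blocked at chain node Tenure ∈ conditioning set.
  P8: blocked at fork node Tenure ∈ conditioning set.
{Ability, Tenure} contains no descendant of Education and blocks every backdoor path.
Every element of {Ability, Tenure} is needed (dropping Ability leaves P1 open; dropping Tenure leaves P2 open), so no proper subset is valid.
Among all size-2 subsets of the eligible variables, only {Ability, Tenure} blocks every backdoor path, so it is the unique smallest valid adjustment set.

{Ability, Tenure}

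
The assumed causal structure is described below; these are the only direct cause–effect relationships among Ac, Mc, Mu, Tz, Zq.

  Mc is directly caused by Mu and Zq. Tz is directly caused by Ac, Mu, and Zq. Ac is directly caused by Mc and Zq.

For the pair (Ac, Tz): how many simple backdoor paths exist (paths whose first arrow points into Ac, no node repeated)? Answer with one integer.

4

A backdoor path from Ac to Tz is any simple undirected path whose first edge points into Ac (i.e. leaves Ac via a parent).
Parents of Ac: {Mc, Zq}.
Enumerating:
  P1: Ac <- Zq -> Mc <- Mu -> Tz
  P2: Ac <- Zq -> Tz
  P3: Ac <- Mc <- Zq -> Tz
  P4: Ac <- Mc <- Mu -> Tz
That exhausts the simple backdoor paths. Count: 4.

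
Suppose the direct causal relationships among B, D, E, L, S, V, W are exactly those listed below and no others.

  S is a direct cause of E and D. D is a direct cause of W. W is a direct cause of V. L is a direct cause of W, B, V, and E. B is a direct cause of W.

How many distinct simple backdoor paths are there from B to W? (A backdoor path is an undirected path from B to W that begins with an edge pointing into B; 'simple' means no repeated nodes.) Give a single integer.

3

A backdoor path from B to W is any simple undirected path whose first edge points into B (i.e. leaves B via a parent).
Parents of B: {L}.
Enumerating:
  P1: B <- L -> E <- S -> D -> W
  P2: B <- L -> W
  P3: B <- L -> V <- W
That exhausts the simple backdoor paths. Count: 3.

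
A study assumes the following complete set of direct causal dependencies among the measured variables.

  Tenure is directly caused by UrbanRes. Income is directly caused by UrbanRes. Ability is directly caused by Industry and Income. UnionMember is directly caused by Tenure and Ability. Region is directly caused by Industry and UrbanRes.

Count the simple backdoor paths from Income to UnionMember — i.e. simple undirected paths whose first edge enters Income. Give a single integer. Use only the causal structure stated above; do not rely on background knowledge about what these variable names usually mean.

2

A backdoor path from Income to UnionMember is any simple undirected path whose first edge points into Income (i.e. leaves Income via a parent).
Parents of Income: {UrbanRes}.
Enumerating:
  P1: Income <- UrbanRes -> Tenure -> UnionMember
  P2: Income <- UrbanRes -> Region <- Industry -> Ability -> UnionMember
That exhausts the simple backdoor paths. Count: 2.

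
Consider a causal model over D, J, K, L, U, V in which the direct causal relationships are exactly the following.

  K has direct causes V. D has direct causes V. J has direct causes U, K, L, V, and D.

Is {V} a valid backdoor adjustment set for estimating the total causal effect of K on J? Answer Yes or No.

Backdoor paths from K to J (paths whose first edge points into K):
  P1: K <- V -> D -> J
  P2: K <- V -> J
Condition 1 (no descendant of K in the set): holds — descendants of K are {J}; none are in {V}.
Condition 2 (every backdoor path blocked by {V}):
  P1: blocked at fork node V ∈ conditioning set.
  P2: blocked at fork node V ∈ conditioning set.
{V} satisfies the backdoor criterion.

Yes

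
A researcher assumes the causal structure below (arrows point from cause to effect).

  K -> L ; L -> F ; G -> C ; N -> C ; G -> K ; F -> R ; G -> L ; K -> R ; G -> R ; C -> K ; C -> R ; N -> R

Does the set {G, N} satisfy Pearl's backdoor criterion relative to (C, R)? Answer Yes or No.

Backdoor paths from C to R (paths whose first edge points into C):
  P1: C <- N -> R
  P2: C <- G -> K -> L -> F -> R
  P3: C <- G -> K -> R
  P4: C <- G -> L <- K -> R
  P5: C <- G -> L -> F -> R
  P6: C <- G -> R
Condition 1 (no descendant of C in the set): holds — descendants of C are {F, K, L, R}; none are in {G, N}.
Condition 2 (every backdoor path blocked by {G, N}):
  P1: blocked at fork node N ∈ conditioning set.
  P2: blocked at fork node G ∈ conditioning set.
  P3: blocked at fork node G ∈ conditioning set.
  P4: blocked at fork node G ∈ conditioning set.
  P5: blocked at fork node G ∈ conditioning set.
  P6: blocked at fork node G ∈ conditioning set.
{G, N} satisfies the backdoor criterion.

Yes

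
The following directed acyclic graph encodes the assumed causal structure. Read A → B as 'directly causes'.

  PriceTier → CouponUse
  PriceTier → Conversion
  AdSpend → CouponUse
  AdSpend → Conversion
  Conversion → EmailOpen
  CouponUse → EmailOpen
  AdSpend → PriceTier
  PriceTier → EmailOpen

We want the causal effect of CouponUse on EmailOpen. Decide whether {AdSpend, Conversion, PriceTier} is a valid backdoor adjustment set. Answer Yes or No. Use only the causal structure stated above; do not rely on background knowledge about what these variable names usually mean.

Yes

Backdoor paths from CouponUse to EmailOpen (paths whose first edge points into CouponUse):
  P1: CouponUse <- AdSpend -> PriceTier -> Conversion -> EmailOpen
  P2: CouponUse <- AdSpend -> PriceTier -> EmailOpen
  P3: CouponUse <- AdSpend -> Conversion <- PriceTier -> EmailOpen
  P4: CouponUse <- AdSpend -> Conversion -> EmailOpen
  P5: CouponUse <- PriceTier <- AdSpend -> Conversion -> EmailOpen
  P6: CouponUse <- PriceTier -> Conversion -> EmailOpen
  P7: CouponUse <- PriceTier -> EmailOpen
Condition 1 (no descendant of CouponUse in the set): holds — descendants of CouponUse are {EmailOpen}; none are in {AdSpend, Conversion, PriceTier}.
Condition 2 (every backdoor path blocked by {AdSpend, Conversion, PriceTier}):
  P1: blocked at fork node AdSpend ∈ conditioning set.
  P2: blocked at fork node AdSpend ∈ conditioning set.
  P3: blocked at fork node AdSpend ∈ conditioning set.
  P4: blocked at fork node AdSpend ∈ conditioning set.
  P5: blocked at chain node PriceTier ∈ conditioning set.
  P6: blocked at fork node PriceTier ∈ conditioning set.
  P7: blocked at fork node PriceTier ∈ conditioning set.
{AdSpend, Conversion, PriceTier} satisfies the backdoor criterion.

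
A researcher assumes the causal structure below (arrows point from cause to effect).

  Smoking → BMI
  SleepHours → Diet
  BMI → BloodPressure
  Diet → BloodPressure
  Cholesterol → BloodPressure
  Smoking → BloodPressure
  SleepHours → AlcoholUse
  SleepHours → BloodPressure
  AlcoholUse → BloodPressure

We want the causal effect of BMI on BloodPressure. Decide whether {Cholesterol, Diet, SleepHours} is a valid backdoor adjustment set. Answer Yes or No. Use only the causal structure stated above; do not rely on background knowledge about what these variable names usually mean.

No

Backdoor paths from BMI to BloodPressure (paths whose first edge points into BMI):
  P1: BMI <- Smoking -> BloodPressure
Condition 1 (no descendant of BMI in the set): holds — descendants of BMI are {BloodPressure}; none are in {Cholesterol, Diet, SleepHours}.
Condition 2 (every backdoor path blocked by {Cholesterol, Diet, SleepHours}):
  P1: open — no interior node is in the conditioning set.
{Cholesterol, Diet, SleepHours} does not satisfy the backdoor criterion.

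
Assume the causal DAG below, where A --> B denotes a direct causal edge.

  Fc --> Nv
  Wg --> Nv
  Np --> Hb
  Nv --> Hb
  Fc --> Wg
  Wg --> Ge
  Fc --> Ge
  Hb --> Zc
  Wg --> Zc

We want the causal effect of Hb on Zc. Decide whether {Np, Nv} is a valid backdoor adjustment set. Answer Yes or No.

Backdoor paths from Hb to Zc (paths whose first edge points into Hb):
  P1: Hb <- Nv <- Fc -> Wg -> Zc
  P2: Hb <- Nv <- Fc -> Ge <- Wg -> Zc
  P3: Hb <- Nv <- Wg -> Zc
Condition 1 (no descendant of Hb in the set): holds — descendants of Hb are {Zc}; none are in {Np, Nv}.
Condition 2 (every backdoor path blocked by {Np, Nv}):
  P1: blocked at chain node Nv ∈ conditioning set.
  P2: blocked at chain node Nv ∈ conditioning set.
  P3: blocked at chain node Nv ∈ conditioning set.
{Np, Nv} satisfies the backdoor criterion.

Yes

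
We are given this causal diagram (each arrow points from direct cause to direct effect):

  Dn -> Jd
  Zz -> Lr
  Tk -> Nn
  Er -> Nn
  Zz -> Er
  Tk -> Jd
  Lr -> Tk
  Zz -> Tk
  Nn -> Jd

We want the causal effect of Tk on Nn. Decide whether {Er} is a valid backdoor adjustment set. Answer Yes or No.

Backdoor paths from Tk to Nn (paths whose first edge points into Tk):
  P1: Tk <- Zz -> Er -> Nn
  P2: Tk <- Lr <- Zz -> Er -> Nn
Condition 1 (no descendant of Tk in the set): holds — descendants of Tk are {Jd, Nn}; none are in {Er}.
Condition 2 (every backdoor path blocked by {Er}):
  P1: blocked at chain node Er ∈ conditioning set.
  P2: blocked at chain node Er ∈ conditioning set.
{Er} satisfies the backdoor criterion.

Yes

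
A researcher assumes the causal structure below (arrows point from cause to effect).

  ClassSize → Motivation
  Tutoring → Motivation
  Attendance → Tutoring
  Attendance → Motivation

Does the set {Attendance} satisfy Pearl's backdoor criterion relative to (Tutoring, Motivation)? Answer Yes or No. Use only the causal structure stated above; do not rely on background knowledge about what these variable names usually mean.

Backdoor paths from Tutoring to Motivation (paths whose first edge points into Tutoring):
  P1: Tutoring <- Attendance -> Motivation
Condition 1 (no descendant of Tutoring in the set): holds — descendants of Tutoring are {Motivation}; none are in {Attendance}.
Condition 2 (every backdoor path blocked by {Attendance}):
  P1: blocked at fork node Attendance ∈ conditioning set.
{Attendance} satisfies the backdoor criterion.

Yes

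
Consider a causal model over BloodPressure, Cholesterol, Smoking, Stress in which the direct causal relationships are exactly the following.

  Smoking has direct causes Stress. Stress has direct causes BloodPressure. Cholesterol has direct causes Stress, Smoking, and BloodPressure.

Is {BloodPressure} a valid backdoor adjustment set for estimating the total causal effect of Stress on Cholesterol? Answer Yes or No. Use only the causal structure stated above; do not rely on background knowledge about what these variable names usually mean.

Yes

Backdoor paths from Stress to Cholesterol (paths whose first edge points into Stress):
  P1: Stress <- BloodPressure -> Cholesterol
Condition 1 (no descendant of Stress in the set): holds — descendants of Stress are {Cholesterol, Smoking}; none are in {BloodPressure}.
Condition 2 (every backdoor path blocked by {BloodPressure}):
  P1: blocked at fork node BloodPressure ∈ conditioning set.
{BloodPressure} satisfies the backdoor criterion.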